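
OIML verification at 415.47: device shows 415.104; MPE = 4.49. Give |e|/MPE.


e = indication - reference = 415.104 - 415.47 = -0.3660
|e| = 0.3660
ratio = |e| / MPE = 0.3660 / 4.49
ratio = 0.0815

0.0815


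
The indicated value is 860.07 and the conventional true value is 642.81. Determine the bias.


Systematic error = measured - true
= 860.07 - 642.81
= 217.2600

217.2600


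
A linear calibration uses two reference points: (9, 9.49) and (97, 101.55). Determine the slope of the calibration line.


slope = (y2 - y1) / (x2 - x1)
= (101.55 - 9.49) / (97 - 9)
= 92.0600 / 88
= 1.0461

1.0461


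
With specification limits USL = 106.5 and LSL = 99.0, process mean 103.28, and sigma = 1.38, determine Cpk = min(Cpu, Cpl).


Cpu = (USL - mean) / (3*sigma) = (106.5 - 103.28) / (3*1.38) = 0.7778
Cpl = (mean - LSL) / (3*sigma) = (103.28 - 99.0) / (3*1.38) = 1.0338
Cpk = min(Cpu, Cpl) = 0.7778

0.7778


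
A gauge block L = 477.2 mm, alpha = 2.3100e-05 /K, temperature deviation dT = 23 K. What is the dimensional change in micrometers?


dL = L * alpha * dT
= 477.2 * 2.3100e-05 * 23
= 0.2535364 mm
dL_um = 0.2535364 * 1000 = 253.5364 um

253.5364


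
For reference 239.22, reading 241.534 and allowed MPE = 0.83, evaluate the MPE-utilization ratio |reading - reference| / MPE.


e = indication - reference = 241.534 - 239.22 = 2.3140
|e| = 2.3140
ratio = |e| / MPE = 2.3140 / 0.83
ratio = 2.7880

2.7880


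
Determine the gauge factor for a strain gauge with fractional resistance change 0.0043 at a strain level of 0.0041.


GF = (dR/R) / epsilon
= 0.0043 / 0.0041
= 1.0488

1.0488


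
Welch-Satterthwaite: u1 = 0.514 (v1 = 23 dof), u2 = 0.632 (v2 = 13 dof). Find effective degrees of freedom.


uc = sqrt(u1^2 + u2^2) = sqrt(0.514^2 + 0.632^2) = 0.81462875
v_eff = uc^4 / (u1^4/v1 + u2^4/v2)
= 0.81462875^4 / (0.514^4/23 + 0.632^4/13)
= 0.4403915 / 0.015307034
v_eff = 28.7705

28.7705


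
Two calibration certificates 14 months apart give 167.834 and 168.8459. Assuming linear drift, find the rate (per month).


rate = (v2 - v1) / months
= (168.8459 - 167.834) / 14
= 1.0119 / 14
= 0.0723

0.0723


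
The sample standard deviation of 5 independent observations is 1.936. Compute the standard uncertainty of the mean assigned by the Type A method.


u_A = s / sqrt(n)
u_A = 1.936 / sqrt(5)
u_A = 1.936 / 2.236068
u_A = 0.8658

0.8658


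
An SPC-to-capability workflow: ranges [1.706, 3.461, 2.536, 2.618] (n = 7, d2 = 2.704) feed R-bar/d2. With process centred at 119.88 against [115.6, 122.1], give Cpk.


R_bar = (1.706 + 3.461 + 2.536 + 2.618) / 4 = 2.58025
sigma = R_bar / d2 = 2.58025 / 2.704 = 0.95423447
Cp = (USL - LSL)/(6*sigma) = (122.1 - 115.6)/(6*0.95423447) = 1.1353
Cpu = (122.1 - 119.88)/(3*0.95423447) = 0.7755
Cpl = (119.88 - 115.6)/(3*0.95423447) = 1.4951
Cpk = min(Cpu, Cpl) = 0.7755

0.7755


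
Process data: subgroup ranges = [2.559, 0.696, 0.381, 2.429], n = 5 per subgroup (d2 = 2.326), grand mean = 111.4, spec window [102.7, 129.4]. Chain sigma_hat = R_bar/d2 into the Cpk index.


R_bar = (2.559 + 0.696 + 0.381 + 2.429) / 4 = 1.51625
sigma = R_bar / d2 = 1.51625 / 2.326 = 0.65187016
Cp = (USL - LSL)/(6*sigma) = (129.4 - 102.7)/(6*0.65187016) = 6.8265
Cpu = (129.4 - 111.4)/(3*0.65187016) = 9.2043
Cpl = (111.4 - 102.7)/(3*0.65187016) = 4.4487
Cpk = min(Cpu, Cpl) = 4.4487

4.4487


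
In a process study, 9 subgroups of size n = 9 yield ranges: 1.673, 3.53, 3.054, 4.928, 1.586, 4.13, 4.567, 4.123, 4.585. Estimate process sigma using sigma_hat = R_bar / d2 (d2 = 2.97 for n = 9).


R_bar = (1.673 + 3.53 + 3.054 + 4.928 + 1.586 + 4.13 + 4.567 + 4.123 + 4.585) / 9
R_bar = 32.176 / 9 = 3.5751111
sigma_hat = R_bar / d2 = 3.5751111 / 2.97 = 1.2037

1.2037


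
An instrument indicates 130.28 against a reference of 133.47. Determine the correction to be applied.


Correction = standard - reading
= 133.47 - 130.28
= 3.1900

3.1900


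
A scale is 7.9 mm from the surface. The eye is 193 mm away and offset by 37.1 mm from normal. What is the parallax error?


error = h * offset / d
= 7.9 * 37.1 / 193
= 1.5186

1.5186


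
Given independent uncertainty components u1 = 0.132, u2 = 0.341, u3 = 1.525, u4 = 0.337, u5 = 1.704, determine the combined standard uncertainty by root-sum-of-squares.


uc = sqrt(0.132^2 + 0.341^2 + 1.525^2 + 0.337^2 + 1.704^2)
uc = sqrt(5.476515)
uc = 2.3402

2.3402


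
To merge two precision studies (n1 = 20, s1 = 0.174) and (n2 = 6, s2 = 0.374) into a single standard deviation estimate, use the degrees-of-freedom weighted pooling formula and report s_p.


s_p = sqrt(((n1-1)*s1^2 + (n2-1)*s2^2) / (n1+n2-2))
numerator = (20-1)*0.174^2 + (6-1)*0.374^2 = 0.575244 + 0.69938 = 1.274624
denominator = 20 + 6 - 2 = 24
s_p^2 = 1.274624 / 24 = 0.053109333
s_p = sqrt(0.053109333) = 0.2305

0.2305


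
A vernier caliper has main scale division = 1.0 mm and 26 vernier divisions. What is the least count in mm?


LC = MSD / n_div
= 1.0 / 26
= 0.0385

0.0385


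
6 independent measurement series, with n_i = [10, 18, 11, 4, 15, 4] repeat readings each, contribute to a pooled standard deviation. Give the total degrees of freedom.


nu = sum_i (n_i - 1)
nu = ((10 - 1) + (18 - 1) + (11 - 1) + (4 - 1) + (15 - 1) + (4 - 1))
nu = 9 + 17 + 10 + 3 + 14 + 3
nu = 56

56


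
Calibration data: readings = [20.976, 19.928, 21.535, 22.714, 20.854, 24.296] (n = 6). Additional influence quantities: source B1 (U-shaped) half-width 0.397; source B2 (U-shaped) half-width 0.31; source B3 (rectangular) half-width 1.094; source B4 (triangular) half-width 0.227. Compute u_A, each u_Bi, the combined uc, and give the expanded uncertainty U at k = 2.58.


mean = (20.976 + 19.928 + 21.535 + 22.714 + 20.854 + 24.296) / 6 = 21.71716667
s = sqrt(sum((x - mean)^2)/(n-1)) = 1.5603041
u_A = s / sqrt(n) = 1.5603041 / sqrt(6) = 0.63699148
u_B1 = 0.397 / sqrt(2) = 0.28072139
u_B2 = 0.31 / sqrt(2) = 0.2192031
u_B3 = 1.094 / sqrt(3) = 0.63162119
u_B4 = 0.227 / sqrt(6) = 0.092672362
uc = sqrt(0.63699148^2 + 0.28072139^2 + 0.2192031^2 + 0.63162119^2 + 0.092672362^2) = 0.96961133
U = k * uc = 2.58 * 0.96961133
U = 2.5016

2.5016


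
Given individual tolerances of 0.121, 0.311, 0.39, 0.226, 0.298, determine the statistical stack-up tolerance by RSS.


RSS = sqrt(0.121^2 + 0.311^2 + 0.39^2 + 0.226^2 + 0.298^2)
= sqrt(0.403342)
= 0.6351

0.6351


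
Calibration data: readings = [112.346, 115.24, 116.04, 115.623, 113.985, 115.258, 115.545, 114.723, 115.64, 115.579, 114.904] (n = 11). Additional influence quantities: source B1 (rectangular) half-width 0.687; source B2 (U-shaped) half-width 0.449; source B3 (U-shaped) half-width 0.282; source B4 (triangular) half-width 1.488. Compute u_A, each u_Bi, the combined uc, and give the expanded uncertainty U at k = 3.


mean = (112.346 + 115.24 + 116.04 + 115.623 + 113.985 + 115.258 + 115.545 + 114.723 + 115.64 + 115.579 + 114.904) / 11 = 114.9893636
s = sqrt(sum((x - mean)^2)/(n-1)) = 1.038961
u_A = s / sqrt(n) = 1.038961 / sqrt(11) = 0.31325853
u_B1 = 0.687 / sqrt(3) = 0.39663963
u_B2 = 0.449 / sqrt(2) = 0.31749094
u_B3 = 0.282 / sqrt(2) = 0.19940411
u_B4 = 1.488 / sqrt(6) = 0.60747346
uc = sqrt(0.31325853^2 + 0.39663963^2 + 0.31749094^2 + 0.19940411^2 + 0.60747346^2) = 0.87466588
U = k * uc = 3 * 0.87466588
U = 2.6240

2.6240


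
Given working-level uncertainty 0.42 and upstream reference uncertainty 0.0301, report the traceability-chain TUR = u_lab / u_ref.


TUR = u_lab / u_ref
= 0.42 / 0.0301
= 13.9535

13.9535


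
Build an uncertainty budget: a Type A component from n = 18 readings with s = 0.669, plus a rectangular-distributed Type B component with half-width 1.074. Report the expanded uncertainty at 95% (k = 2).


u_A = s / sqrt(n) = 0.669 / sqrt(18) = 0.15768481
u_B = half_width / sqrt(3) = 1.074 / sqrt(3) = 0.62007419
uc = sqrt(u_A^2 + u_B^2) = sqrt(0.15768481^2 + 0.62007419^2) = 0.63980974
U = k * uc = 2 * 0.63980974
U = 1.2796

1.2796


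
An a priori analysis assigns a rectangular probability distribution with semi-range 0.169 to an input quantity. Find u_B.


u_B = half_width / sqrt(3)
u_B = 0.169 / 1.7320508
u_B = 0.0976

0.0976


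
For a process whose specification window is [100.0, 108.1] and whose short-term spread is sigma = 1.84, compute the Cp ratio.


Cp = (USL - LSL) / (6 * sigma)
= (108.1 - 100.0) / (6 * 1.84)
= 8.1000 / 11.0400
= 0.7337

0.7337


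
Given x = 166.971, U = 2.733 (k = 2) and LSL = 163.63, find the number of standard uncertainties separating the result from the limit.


u = U / k = 2.733 / 2 = 1.3665
margin = |LSL - x| = |163.63 - 166.971| = 3.341
z = margin / u = 3.341 / 1.3665
z = 2.4449

2.4449


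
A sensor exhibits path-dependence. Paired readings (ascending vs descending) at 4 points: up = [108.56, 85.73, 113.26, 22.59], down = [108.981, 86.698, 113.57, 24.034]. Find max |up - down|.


|108.56 - 108.981| = 0.4210
|85.73 - 86.698| = 0.9680
|113.26 - 113.57| = 0.3100
|22.59 - 24.034| = 1.4440
hysteresis = max(diffs) = 1.4440

1.4440


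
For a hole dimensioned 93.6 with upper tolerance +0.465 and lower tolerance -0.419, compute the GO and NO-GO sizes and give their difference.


GO = nominal - lower_tol (smallest hole = maximum material condition)
GO = 93.6 - 0.419 = 93.181
NO-GO = nominal + upper_tol (largest hole = least material condition)
NO-GO = 93.6 + 0.465 = 94.065
spread = NO-GO - GO = 94.065 - 93.181 = 0.8840

0.8840


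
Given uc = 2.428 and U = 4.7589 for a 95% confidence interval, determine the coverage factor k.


k = U / uc
k = 4.7589 / 2.428
k = 1.96

1.96


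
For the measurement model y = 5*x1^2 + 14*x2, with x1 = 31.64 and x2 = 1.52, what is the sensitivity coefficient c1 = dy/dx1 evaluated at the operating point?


y = 5*x1^2 + 14*x2
dy/dx1 = 2*5*x1
Evaluate at x1 = 31.64: c1 = 10 * 31.64
c1 = 316.4000

316.4000


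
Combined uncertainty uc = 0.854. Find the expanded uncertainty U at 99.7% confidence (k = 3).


U = k * uc
U = 3 * 0.854
U = 2.5620

2.5620


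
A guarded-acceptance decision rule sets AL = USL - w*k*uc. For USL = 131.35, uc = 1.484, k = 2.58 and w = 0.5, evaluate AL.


U = k * uc = 2.58 * 1.484 = 3.82872
guard band g = w * U = 0.5 * 3.82872 = 1.91436
AL = USL - g = 131.35 - 1.91436
AL = 129.4356

129.4356


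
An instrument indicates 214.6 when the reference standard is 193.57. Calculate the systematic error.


Systematic error = measured - true
= 214.6 - 193.57
= 21.0300

21.0300


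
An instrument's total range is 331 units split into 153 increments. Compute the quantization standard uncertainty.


resolution = range / divisions
resolution = 331 / 153 = 2.1633987
u_res = resolution / (2*sqrt(3))
u_res = 2.1633987 / 3.4641016
u_res = 0.6245

0.6245


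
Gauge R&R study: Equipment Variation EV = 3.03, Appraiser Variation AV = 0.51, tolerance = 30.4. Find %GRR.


GRR = sqrt(EV^2 + AV^2) = sqrt(3.03^2 + 0.51^2) = 3.072621
%GRR = GRR / tol * 100 = 3.072621 / 30.4 * 100
%GRR = 10.1073

10.1073


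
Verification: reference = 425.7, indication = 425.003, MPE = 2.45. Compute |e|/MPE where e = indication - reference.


e = indication - reference = 425.003 - 425.7 = -0.6970
|e| = 0.6970
ratio = |e| / MPE = 0.6970 / 2.45
ratio = 0.2845

0.2845


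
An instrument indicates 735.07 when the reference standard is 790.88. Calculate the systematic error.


Systematic error = measured - true
= 735.07 - 790.88
= -55.8100

-55.8100


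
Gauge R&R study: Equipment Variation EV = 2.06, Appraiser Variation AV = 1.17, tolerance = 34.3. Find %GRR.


GRR = sqrt(EV^2 + AV^2) = sqrt(2.06^2 + 1.17^2) = 2.3690715
%GRR = GRR / tol * 100 = 2.3690715 / 34.3 * 100
%GRR = 6.9069

6.9069


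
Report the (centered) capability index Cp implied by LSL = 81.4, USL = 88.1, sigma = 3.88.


Cp = (USL - LSL) / (6 * sigma)
= (88.1 - 81.4) / (6 * 3.88)
= 6.7000 / 23.2800
= 0.2878

0.2878


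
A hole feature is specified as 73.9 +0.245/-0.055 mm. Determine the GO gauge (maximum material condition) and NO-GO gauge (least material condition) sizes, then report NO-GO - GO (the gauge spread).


GO = nominal - lower_tol (smallest hole = maximum material condition)
GO = 73.9 - 0.055 = 73.845
NO-GO = nominal + upper_tol (largest hole = least material condition)
NO-GO = 73.9 + 0.245 = 74.145
spread = NO-GO - GO = 74.145 - 73.845 = 0.3000

0.3000


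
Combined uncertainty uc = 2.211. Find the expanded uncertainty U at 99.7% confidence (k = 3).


U = k * uc
U = 3 * 2.211
U = 6.6330

6.6330


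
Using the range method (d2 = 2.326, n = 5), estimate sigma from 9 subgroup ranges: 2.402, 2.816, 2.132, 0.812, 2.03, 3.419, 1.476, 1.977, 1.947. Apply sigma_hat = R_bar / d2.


R_bar = (2.402 + 2.816 + 2.132 + 0.812 + 2.03 + 3.419 + 1.476 + 1.977 + 1.947) / 9
R_bar = 19.011 / 9 = 2.1123333
sigma_hat = R_bar / d2 = 2.1123333 / 2.326 = 0.9081

0.9081


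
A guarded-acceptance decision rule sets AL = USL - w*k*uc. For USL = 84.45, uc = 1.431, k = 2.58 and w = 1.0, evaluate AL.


U = k * uc = 2.58 * 1.431 = 3.69198
guard band g = w * U = 1.0 * 3.69198 = 3.69198
AL = USL - g = 84.45 - 3.69198
AL = 80.7580

80.7580


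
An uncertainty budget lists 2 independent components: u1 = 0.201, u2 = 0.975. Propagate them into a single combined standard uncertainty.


uc = sqrt(0.201^2 + 0.975^2)
uc = sqrt(0.991026)
uc = 0.9955

0.9955


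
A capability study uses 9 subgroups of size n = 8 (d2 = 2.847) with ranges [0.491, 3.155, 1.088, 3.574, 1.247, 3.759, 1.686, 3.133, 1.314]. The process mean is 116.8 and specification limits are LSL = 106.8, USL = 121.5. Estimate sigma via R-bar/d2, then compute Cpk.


R_bar = (0.491 + 3.155 + 1.088 + 3.574 + 1.247 + 3.759 + 1.686 + 3.133 + 1.314) / 9 = 2.1607778
sigma = R_bar / d2 = 2.1607778 / 2.847 = 0.75896656
Cp = (USL - LSL)/(6*sigma) = (121.5 - 106.8)/(6*0.75896656) = 3.2281
Cpu = (121.5 - 116.8)/(3*0.75896656) = 2.0642
Cpl = (116.8 - 106.8)/(3*0.75896656) = 4.3919
Cpk = min(Cpu, Cpl) = 2.0642

2.0642


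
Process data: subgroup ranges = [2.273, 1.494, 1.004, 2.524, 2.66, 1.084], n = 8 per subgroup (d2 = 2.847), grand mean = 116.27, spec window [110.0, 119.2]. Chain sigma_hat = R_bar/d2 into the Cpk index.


R_bar = (2.273 + 1.494 + 1.004 + 2.524 + 2.66 + 1.084) / 6 = 1.8398333
sigma = R_bar / d2 = 1.8398333 / 2.847 = 0.64623579
Cp = (USL - LSL)/(6*sigma) = (119.2 - 110.0)/(6*0.64623579) = 2.3727
Cpu = (119.2 - 116.27)/(3*0.64623579) = 1.5113
Cpl = (116.27 - 110.0)/(3*0.64623579) = 3.2341
Cpk = min(Cpu, Cpl) = 1.5113

1.5113


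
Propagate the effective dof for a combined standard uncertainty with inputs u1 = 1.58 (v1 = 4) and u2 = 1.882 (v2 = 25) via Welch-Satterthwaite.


uc = sqrt(u1^2 + u2^2) = sqrt(1.58^2 + 1.882^2) = 2.4573001
v_eff = uc^4 / (u1^4/v1 + u2^4/v2)
= 2.4573001^4 / (1.58^4/4 + 1.882^4/25)
= 36.461354 / 2.0598123
v_eff = 17.7013

17.7013


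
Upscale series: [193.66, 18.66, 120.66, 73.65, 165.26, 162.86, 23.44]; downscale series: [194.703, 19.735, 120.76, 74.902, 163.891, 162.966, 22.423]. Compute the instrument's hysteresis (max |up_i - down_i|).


|193.66 - 194.703| = 1.0430
|18.66 - 19.735| = 1.0750
|120.66 - 120.76| = 0.1000
|73.65 - 74.902| = 1.2520
|165.26 - 163.891| = 1.3690
|162.86 - 162.966| = 0.1060
|23.44 - 22.423| = 1.0170
hysteresis = max(diffs) = 1.3690

1.3690


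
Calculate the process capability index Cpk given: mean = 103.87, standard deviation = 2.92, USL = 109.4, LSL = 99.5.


Cpu = (USL - mean) / (3*sigma) = (109.4 - 103.87) / (3*2.92) = 0.6313
Cpl = (mean - LSL) / (3*sigma) = (103.87 - 99.5) / (3*2.92) = 0.4989
Cpk = min(Cpu, Cpl) = 0.4989

0.4989


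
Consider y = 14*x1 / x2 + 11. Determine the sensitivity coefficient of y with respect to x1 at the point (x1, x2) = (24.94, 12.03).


y = 14*x1 / x2 + 11
dy/dx1 = 14/x2
Evaluate at x2 = 12.03: c1 = 14 / 12.03
c1 = 1.1638

1.1638


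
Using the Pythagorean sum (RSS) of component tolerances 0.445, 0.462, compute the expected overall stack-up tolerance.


RSS = sqrt(0.445^2 + 0.462^2)
= sqrt(0.411469)
= 0.6415

0.6415


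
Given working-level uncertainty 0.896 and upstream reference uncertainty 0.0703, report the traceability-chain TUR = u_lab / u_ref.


TUR = u_lab / u_ref
= 0.896 / 0.0703
= 12.7454

12.7454


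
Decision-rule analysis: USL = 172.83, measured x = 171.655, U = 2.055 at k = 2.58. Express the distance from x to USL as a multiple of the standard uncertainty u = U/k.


u = U / k = 2.055 / 2.58 = 0.79651163
margin = |USL - x| = |172.83 - 171.655| = 1.175
z = margin / u = 1.175 / 0.79651163
z = 1.4752

1.4752


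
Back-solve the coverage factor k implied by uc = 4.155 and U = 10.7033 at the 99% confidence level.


k = U / uc
k = 10.7033 / 4.155
k = 2.576

2.576


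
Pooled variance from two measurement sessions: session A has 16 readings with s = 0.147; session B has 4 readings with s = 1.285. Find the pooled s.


s_p = sqrt(((n1-1)*s1^2 + (n2-1)*s2^2) / (n1+n2-2))
numerator = (16-1)*0.147^2 + (4-1)*1.285^2 = 0.324135 + 4.953675 = 5.27781
denominator = 16 + 4 - 2 = 18
s_p^2 = 5.27781 / 18 = 0.29321167
s_p = sqrt(0.29321167) = 0.5415

0.5415


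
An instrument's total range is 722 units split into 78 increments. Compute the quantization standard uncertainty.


resolution = range / divisions
resolution = 722 / 78 = 9.2564103
u_res = resolution / (2*sqrt(3))
u_res = 9.2564103 / 3.4641016
u_res = 2.6721

2.6721


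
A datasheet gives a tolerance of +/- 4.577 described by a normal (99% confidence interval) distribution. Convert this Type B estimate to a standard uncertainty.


u_B = half_width / 2.576
u_B = 4.577 / 2.576
u_B = 1.7768

1.7768


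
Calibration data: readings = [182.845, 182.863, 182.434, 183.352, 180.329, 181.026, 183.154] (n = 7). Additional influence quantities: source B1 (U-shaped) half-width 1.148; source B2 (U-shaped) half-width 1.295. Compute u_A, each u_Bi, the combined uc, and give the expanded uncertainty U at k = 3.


mean = (182.845 + 182.863 + 182.434 + 183.352 + 180.329 + 181.026 + 183.154) / 7 = 182.2861429
s = sqrt(sum((x - mean)^2)/(n-1)) = 1.1528619
u_A = s / sqrt(n) = 1.1528619 / sqrt(7) = 0.43574084
u_B1 = 1.148 / sqrt(2) = 0.81175858
u_B2 = 1.295 / sqrt(2) = 0.91570328
uc = sqrt(0.43574084^2 + 0.81175858^2 + 0.91570328^2) = 1.2989744
U = k * uc = 3 * 1.2989744
U = 3.8969

3.8969


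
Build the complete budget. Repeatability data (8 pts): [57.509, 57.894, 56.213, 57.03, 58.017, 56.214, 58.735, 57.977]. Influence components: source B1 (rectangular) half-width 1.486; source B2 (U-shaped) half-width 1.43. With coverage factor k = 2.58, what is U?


mean = (57.509 + 57.894 + 56.213 + 57.03 + 58.017 + 56.214 + 58.735 + 57.977) / 8 = 57.448625
s = sqrt(sum((x - mean)^2)/(n-1)) = 0.90121425
u_A = s / sqrt(n) = 0.90121425 / sqrt(8) = 0.31862735
u_B1 = 1.486 / sqrt(3) = 0.8579425
u_B2 = 1.43 / sqrt(2) = 1.0111627
uc = sqrt(0.31862735^2 + 0.8579425^2 + 1.0111627^2) = 1.3638324
U = k * uc = 2.58 * 1.3638324
U = 3.5187

3.5187


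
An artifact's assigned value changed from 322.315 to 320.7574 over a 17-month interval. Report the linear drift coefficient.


rate = (v2 - v1) / months
= (320.7574 - 322.315) / 17
= -1.5576 / 17
= -0.0916

-0.0916


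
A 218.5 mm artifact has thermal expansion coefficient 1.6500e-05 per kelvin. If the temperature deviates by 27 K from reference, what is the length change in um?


dL = L * alpha * dT
= 218.5 * 1.6500e-05 * 27
= 0.0973418 mm
dL_um = 0.0973418 * 1000 = 97.3418 um

97.3418


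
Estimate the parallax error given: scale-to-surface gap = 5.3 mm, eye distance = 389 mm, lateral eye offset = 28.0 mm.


error = h * offset / d
= 5.3 * 28.0 / 389
= 0.3815

0.3815


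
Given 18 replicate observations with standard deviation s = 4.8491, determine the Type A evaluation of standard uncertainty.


u_A = s / sqrt(n)
u_A = 4.8491 / sqrt(18)
u_A = 4.8491 / 4.2426407
u_A = 1.1429

1.1429


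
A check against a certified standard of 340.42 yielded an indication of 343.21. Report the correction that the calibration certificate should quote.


Correction = standard - reading
= 340.42 - 343.21
= -2.7900

-2.7900


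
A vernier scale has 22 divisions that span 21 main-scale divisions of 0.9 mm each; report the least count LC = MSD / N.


LC = MSD / n_div
= 0.9 / 22
= 0.0409

0.0409


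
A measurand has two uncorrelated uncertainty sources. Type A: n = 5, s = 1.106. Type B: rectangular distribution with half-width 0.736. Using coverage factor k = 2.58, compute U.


u_A = s / sqrt(n) = 1.106 / sqrt(5) = 0.49461824
u_B = half_width / sqrt(3) = 0.736 / sqrt(3) = 0.4249298
uc = sqrt(u_A^2 + u_B^2) = sqrt(0.49461824^2 + 0.4249298^2) = 0.65208323
U = k * uc = 2.58 * 0.65208323
U = 1.6824

1.6824


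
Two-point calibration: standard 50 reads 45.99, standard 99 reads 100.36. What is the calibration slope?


slope = (y2 - y1) / (x2 - x1)
= (100.36 - 45.99) / (99 - 50)
= 54.3700 / 49
= 1.1096

1.1096


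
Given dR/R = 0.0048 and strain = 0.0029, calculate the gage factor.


GF = (dR/R) / epsilon
= 0.0048 / 0.0029
= 1.6552

1.6552


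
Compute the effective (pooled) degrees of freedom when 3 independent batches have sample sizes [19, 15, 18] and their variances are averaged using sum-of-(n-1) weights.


nu = sum_i (n_i - 1)
nu = ((19 - 1) + (15 - 1) + (18 - 1))
nu = 18 + 14 + 17
nu = 49

49


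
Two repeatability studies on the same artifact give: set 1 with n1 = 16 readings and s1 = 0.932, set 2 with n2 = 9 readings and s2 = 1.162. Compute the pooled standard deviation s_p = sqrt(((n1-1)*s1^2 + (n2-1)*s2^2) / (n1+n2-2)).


s_p = sqrt(((n1-1)*s1^2 + (n2-1)*s2^2) / (n1+n2-2))
numerator = (16-1)*0.932^2 + (9-1)*1.162^2 = 13.02936 + 10.801952 = 23.831312
denominator = 16 + 9 - 2 = 23
s_p^2 = 23.831312 / 23 = 1.036144
s_p = sqrt(1.036144) = 1.0179

1.0179


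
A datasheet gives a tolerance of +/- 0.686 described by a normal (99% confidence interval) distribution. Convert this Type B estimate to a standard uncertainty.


u_B = half_width / 2.576
u_B = 0.686 / 2.576
u_B = 0.2663

0.2663


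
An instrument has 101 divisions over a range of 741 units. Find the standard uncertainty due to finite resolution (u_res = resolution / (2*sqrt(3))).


resolution = range / divisions
resolution = 741 / 101 = 7.3366337
u_res = resolution / (2*sqrt(3))
u_res = 7.3366337 / 3.4641016
u_res = 2.1179

2.1179


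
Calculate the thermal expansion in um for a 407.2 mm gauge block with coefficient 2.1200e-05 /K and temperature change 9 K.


dL = L * alpha * dT
= 407.2 * 2.1200e-05 * 9
= 0.0776938 mm
dL_um = 0.0776938 * 1000 = 77.6938 um

77.6938


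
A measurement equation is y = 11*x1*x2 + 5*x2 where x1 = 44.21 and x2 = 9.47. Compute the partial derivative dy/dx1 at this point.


y = 11*x1*x2 + 5*x2
dy/dx1 = 11*x2
Evaluate at x2 = 9.47: c1 = 11 * 9.47
c1 = 104.1700

104.1700


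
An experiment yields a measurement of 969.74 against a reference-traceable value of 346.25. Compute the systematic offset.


Systematic error = measured - true
= 969.74 - 346.25
= 623.4900

623.4900


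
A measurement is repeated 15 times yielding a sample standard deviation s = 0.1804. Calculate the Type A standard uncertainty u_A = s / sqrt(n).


u_A = s / sqrt(n)
u_A = 0.1804 / sqrt(15)
u_A = 0.1804 / 3.8729833
u_A = 0.0466

0.0466


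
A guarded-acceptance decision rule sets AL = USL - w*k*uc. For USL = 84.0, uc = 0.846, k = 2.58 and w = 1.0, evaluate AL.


U = k * uc = 2.58 * 0.846 = 2.18268
guard band g = w * U = 1.0 * 2.18268 = 2.18268
AL = USL - g = 84.0 - 2.18268
AL = 81.8173

81.8173


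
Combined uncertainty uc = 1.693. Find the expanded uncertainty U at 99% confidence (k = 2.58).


U = k * uc
U = 2.58 * 1.693
U = 4.3679

4.3679


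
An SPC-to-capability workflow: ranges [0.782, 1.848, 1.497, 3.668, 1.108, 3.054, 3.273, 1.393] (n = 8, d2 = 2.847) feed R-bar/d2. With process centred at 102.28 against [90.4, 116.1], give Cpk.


R_bar = (0.782 + 1.848 + 1.497 + 3.668 + 1.108 + 3.054 + 3.273 + 1.393) / 8 = 2.077875
sigma = R_bar / d2 = 2.077875 / 2.847 = 0.72984721
Cp = (USL - LSL)/(6*sigma) = (116.1 - 90.4)/(6*0.72984721) = 5.8688
Cpu = (116.1 - 102.28)/(3*0.72984721) = 6.3118
Cpl = (102.28 - 90.4)/(3*0.72984721) = 5.4258
Cpk = min(Cpu, Cpl) = 5.4258

5.4258


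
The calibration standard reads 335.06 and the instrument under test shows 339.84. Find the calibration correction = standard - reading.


Correction = standard - reading
= 335.06 - 339.84
= -4.7800

-4.7800


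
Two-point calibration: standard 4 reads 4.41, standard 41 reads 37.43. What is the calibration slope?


slope = (y2 - y1) / (x2 - x1)
= (37.43 - 4.41) / (41 - 4)
= 33.0200 / 37
= 0.8924

0.8924


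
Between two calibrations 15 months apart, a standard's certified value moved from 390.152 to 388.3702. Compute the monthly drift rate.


rate = (v2 - v1) / months
= (388.3702 - 390.152) / 15
= -1.7818 / 15
= -0.1188

-0.1188


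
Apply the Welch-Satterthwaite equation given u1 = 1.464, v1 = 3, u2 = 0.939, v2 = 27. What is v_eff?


uc = sqrt(u1^2 + u2^2) = sqrt(1.464^2 + 0.939^2) = 1.7392576
v_eff = uc^4 / (u1^4/v1 + u2^4/v2)
= 1.7392576^4 / (1.464^4/3 + 0.939^4/27)
= 9.1507278 / 1.560033
v_eff = 5.8657

5.8657


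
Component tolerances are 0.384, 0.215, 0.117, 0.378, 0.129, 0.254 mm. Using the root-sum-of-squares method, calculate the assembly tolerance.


RSS = sqrt(0.384^2 + 0.215^2 + 0.117^2 + 0.378^2 + 0.129^2 + 0.254^2)
= sqrt(0.431411)
= 0.6568

0.6568


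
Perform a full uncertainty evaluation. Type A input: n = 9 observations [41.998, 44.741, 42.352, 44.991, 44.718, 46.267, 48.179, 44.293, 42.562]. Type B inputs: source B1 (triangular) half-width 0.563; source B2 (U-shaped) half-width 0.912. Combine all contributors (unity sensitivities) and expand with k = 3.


mean = (41.998 + 44.741 + 42.352 + 44.991 + 44.718 + 46.267 + 48.179 + 44.293 + 42.562) / 9 = 44.45566667
s = sqrt(sum((x - mean)^2)/(n-1)) = 1.9893129
u_A = s / sqrt(n) = 1.9893129 / sqrt(9) = 0.6631043
u_B1 = 0.563 / sqrt(6) = 0.22984379
u_B2 = 0.912 / sqrt(2) = 0.64488138
uc = sqrt(0.6631043^2 + 0.22984379^2 + 0.64488138^2) = 0.95310413
U = k * uc = 3 * 0.95310413
U = 2.8593

2.8593


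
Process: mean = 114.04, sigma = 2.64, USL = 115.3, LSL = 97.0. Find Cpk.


Cpu = (USL - mean) / (3*sigma) = (115.3 - 114.04) / (3*2.64) = 0.1591
Cpl = (mean - LSL) / (3*sigma) = (114.04 - 97.0) / (3*2.64) = 2.1515
Cpk = min(Cpu, Cpl) = 0.1591

0.1591


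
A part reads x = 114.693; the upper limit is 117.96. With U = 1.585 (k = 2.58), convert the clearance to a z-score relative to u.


u = U / k = 1.585 / 2.58 = 0.61434109
margin = |USL - x| = |117.96 - 114.693| = 3.267
z = margin / u = 3.267 / 0.61434109
z = 5.3179

5.3179


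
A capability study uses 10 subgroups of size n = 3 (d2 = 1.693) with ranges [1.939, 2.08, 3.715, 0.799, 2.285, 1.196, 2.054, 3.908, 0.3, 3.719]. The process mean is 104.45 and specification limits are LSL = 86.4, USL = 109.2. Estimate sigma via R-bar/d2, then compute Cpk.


R_bar = (1.939 + 2.08 + 3.715 + 0.799 + 2.285 + 1.196 + 2.054 + 3.908 + 0.3 + 3.719) / 10 = 2.1995
sigma = R_bar / d2 = 2.1995 / 1.693 = 1.2991731
Cp = (USL - LSL)/(6*sigma) = (109.2 - 86.4)/(6*1.2991731) = 2.9249
Cpu = (109.2 - 104.45)/(3*1.2991731) = 1.2187
Cpl = (104.45 - 86.4)/(3*1.2991731) = 4.6312
Cpk = min(Cpu, Cpl) = 1.2187

1.2187


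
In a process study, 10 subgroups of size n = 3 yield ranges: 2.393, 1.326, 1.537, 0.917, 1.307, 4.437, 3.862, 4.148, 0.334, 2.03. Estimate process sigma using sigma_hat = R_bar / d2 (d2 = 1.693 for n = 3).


R_bar = (2.393 + 1.326 + 1.537 + 0.917 + 1.307 + 4.437 + 3.862 + 4.148 + 0.334 + 2.03) / 10
R_bar = 22.291 / 10 = 2.2291
sigma_hat = R_bar / d2 = 2.2291 / 1.693 = 1.3167

1.3167


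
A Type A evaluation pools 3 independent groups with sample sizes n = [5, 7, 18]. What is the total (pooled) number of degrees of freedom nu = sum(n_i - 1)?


nu = sum_i (n_i - 1)
nu = ((5 - 1) + (7 - 1) + (18 - 1))
nu = 4 + 6 + 17
nu = 27

27


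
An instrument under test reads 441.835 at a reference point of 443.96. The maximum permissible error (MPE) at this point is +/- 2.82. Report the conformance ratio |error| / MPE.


e = indication - reference = 441.835 - 443.96 = -2.1250
|e| = 2.1250
ratio = |e| / MPE = 2.1250 / 2.82
ratio = 0.7535

0.7535


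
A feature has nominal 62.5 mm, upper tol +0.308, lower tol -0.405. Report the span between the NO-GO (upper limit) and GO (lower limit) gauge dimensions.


GO = nominal - lower_tol (smallest hole = maximum material condition)
GO = 62.5 - 0.405 = 62.095
NO-GO = nominal + upper_tol (largest hole = least material condition)
NO-GO = 62.5 + 0.308 = 62.808
spread = NO-GO - GO = 62.808 - 62.095 = 0.7130

0.7130


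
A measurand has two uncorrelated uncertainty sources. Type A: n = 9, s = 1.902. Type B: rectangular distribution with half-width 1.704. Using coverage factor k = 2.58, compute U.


u_A = s / sqrt(n) = 1.902 / sqrt(9) = 0.634
u_B = half_width / sqrt(3) = 1.704 / sqrt(3) = 0.98380486
uc = sqrt(u_A^2 + u_B^2) = sqrt(0.634^2 + 0.98380486^2) = 1.1703965
U = k * uc = 2.58 * 1.1703965
U = 3.0196

3.0196


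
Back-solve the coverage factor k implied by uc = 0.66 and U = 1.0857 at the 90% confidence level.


k = U / uc
k = 1.0857 / 0.66
k = 1.645

1.645


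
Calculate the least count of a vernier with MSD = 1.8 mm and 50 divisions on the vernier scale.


LC = MSD / n_div
= 1.8 / 50
= 0.0360

0.0360


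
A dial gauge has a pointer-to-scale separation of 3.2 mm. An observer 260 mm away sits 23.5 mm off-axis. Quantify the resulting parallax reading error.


error = h * offset / d
= 3.2 * 23.5 / 260
= 0.2892

0.2892


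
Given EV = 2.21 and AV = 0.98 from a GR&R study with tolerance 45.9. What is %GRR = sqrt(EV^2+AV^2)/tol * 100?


GRR = sqrt(EV^2 + AV^2) = sqrt(2.21^2 + 0.98^2) = 2.4175401
%GRR = GRR / tol * 100 = 2.4175401 / 45.9 * 100
%GRR = 5.2670

5.2670


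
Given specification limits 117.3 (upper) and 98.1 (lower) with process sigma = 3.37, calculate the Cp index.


Cp = (USL - LSL) / (6 * sigma)
= (117.3 - 98.1) / (6 * 3.37)
= 19.2000 / 20.2200
= 0.9496

0.9496


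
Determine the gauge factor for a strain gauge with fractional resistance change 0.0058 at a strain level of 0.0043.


GF = (dR/R) / epsilon
= 0.0058 / 0.0043
= 1.3488

1.3488


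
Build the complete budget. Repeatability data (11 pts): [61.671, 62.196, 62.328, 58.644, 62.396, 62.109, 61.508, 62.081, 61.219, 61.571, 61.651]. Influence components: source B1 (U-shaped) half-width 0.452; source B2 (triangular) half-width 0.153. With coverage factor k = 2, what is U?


mean = (61.671 + 62.196 + 62.328 + 58.644 + 62.396 + 62.109 + 61.508 + 62.081 + 61.219 + 61.571 + 61.651) / 11 = 61.57945455
s = sqrt(sum((x - mean)^2)/(n-1)) = 1.0442537
u_A = s / sqrt(n) = 1.0442537 / sqrt(11) = 0.31485434
u_B1 = 0.452 / sqrt(2) = 0.31961227
u_B2 = 0.153 / sqrt(6) = 0.062461988
uc = sqrt(0.31485434^2 + 0.31961227^2 + 0.062461988^2) = 0.45297545
U = k * uc = 2 * 0.45297545
U = 0.9060

0.9060


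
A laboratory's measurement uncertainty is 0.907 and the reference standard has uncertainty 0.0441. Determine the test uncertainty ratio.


TUR = u_lab / u_ref
= 0.907 / 0.0441
= 20.5669

20.5669


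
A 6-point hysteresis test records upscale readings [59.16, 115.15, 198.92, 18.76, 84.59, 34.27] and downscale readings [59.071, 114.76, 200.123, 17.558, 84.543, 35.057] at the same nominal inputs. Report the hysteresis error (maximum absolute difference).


|59.16 - 59.071| = 0.0890
|115.15 - 114.76| = 0.3900
|198.92 - 200.123| = 1.2030
|18.76 - 17.558| = 1.2020
|84.59 - 84.543| = 0.0470
|34.27 - 35.057| = 0.7870
hysteresis = max(diffs) = 1.2030

1.2030


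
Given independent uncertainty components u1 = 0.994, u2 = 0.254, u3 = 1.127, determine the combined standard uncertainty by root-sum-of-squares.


uc = sqrt(0.994^2 + 0.254^2 + 1.127^2)
uc = sqrt(2.322681)
uc = 1.5240

1.5240


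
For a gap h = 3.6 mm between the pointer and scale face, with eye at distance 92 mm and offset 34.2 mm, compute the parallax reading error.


error = h * offset / d
= 3.6 * 34.2 / 92
= 1.3383

1.3383


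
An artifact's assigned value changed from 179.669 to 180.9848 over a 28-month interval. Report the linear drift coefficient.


rate = (v2 - v1) / months
= (180.9848 - 179.669) / 28
= 1.3158 / 28
= 0.0470

0.0470


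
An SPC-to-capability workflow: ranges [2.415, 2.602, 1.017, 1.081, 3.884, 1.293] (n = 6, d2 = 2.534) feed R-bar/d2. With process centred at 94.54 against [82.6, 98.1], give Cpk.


R_bar = (2.415 + 2.602 + 1.017 + 1.081 + 3.884 + 1.293) / 6 = 2.0486667
sigma = R_bar / d2 = 2.0486667 / 2.534 = 0.80847147
Cp = (USL - LSL)/(6*sigma) = (98.1 - 82.6)/(6*0.80847147) = 3.1953
Cpu = (98.1 - 94.54)/(3*0.80847147) = 1.4678
Cpl = (94.54 - 82.6)/(3*0.80847147) = 4.9229
Cpk = min(Cpu, Cpl) = 1.4678

1.4678


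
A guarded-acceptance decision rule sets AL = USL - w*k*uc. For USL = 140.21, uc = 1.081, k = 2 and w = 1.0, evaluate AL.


U = k * uc = 2 * 1.081 = 2.162
guard band g = w * U = 1.0 * 2.162 = 2.162
AL = USL - g = 140.21 - 2.162
AL = 138.0480

138.0480


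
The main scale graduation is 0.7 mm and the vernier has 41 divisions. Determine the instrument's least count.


LC = MSD / n_div
= 0.7 / 41
= 0.0171

0.0171


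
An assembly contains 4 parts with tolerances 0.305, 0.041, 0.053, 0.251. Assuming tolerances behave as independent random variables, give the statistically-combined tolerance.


RSS = sqrt(0.305^2 + 0.041^2 + 0.053^2 + 0.251^2)
= sqrt(0.160516)
= 0.4006

0.4006


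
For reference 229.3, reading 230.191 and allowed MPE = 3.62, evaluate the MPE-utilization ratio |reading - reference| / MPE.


e = indication - reference = 230.191 - 229.3 = 0.8910
|e| = 0.8910
ratio = |e| / MPE = 0.8910 / 3.62
ratio = 0.2461

0.2461


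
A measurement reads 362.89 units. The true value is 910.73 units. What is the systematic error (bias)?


Systematic error = measured - true
= 362.89 - 910.73
= -547.8400

-547.8400


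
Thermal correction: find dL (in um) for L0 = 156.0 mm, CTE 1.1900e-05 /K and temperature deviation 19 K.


dL = L * alpha * dT
= 156.0 * 1.1900e-05 * 19
= 0.0352716 mm
dL_um = 0.0352716 * 1000 = 35.2716 um

35.2716


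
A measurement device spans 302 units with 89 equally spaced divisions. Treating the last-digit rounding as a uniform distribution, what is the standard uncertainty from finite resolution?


resolution = range / divisions
resolution = 302 / 89 = 3.3932584
u_res = resolution / (2*sqrt(3))
u_res = 3.3932584 / 3.4641016
u_res = 0.9795

0.9795


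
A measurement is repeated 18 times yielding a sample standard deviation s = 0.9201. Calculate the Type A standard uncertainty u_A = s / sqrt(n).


u_A = s / sqrt(n)
u_A = 0.9201 / sqrt(18)
u_A = 0.9201 / 4.2426407
u_A = 0.2169

0.2169


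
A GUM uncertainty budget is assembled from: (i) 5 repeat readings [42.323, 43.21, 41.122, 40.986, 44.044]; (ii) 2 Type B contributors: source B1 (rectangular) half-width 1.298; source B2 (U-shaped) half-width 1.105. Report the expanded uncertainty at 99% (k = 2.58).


mean = (42.323 + 43.21 + 41.122 + 40.986 + 44.044) / 5 = 42.337
s = sqrt(sum((x - mean)^2)/(n-1)) = 1.3207574
u_A = s / sqrt(n) = 1.3207574 / sqrt(5) = 0.59066067
u_B1 = 1.298 / sqrt(3) = 0.74940065
u_B2 = 1.105 / sqrt(2) = 0.78135299
uc = sqrt(0.59066067^2 + 0.74940065^2 + 0.78135299^2) = 1.2332858
U = k * uc = 2.58 * 1.2332858
U = 3.1819

3.1819


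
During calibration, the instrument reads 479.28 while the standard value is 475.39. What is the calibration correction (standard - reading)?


Correction = standard - reading
= 475.39 - 479.28
= -3.8900

-3.8900


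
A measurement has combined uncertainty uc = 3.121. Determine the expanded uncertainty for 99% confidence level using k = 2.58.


U = k * uc
U = 2.58 * 3.121
U = 8.0522

8.0522


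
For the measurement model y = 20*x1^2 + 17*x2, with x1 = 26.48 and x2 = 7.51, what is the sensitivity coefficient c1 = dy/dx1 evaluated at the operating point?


y = 20*x1^2 + 17*x2
dy/dx1 = 2*20*x1
Evaluate at x1 = 26.48: c1 = 40 * 26.48
c1 = 1059.2000

1059.2000


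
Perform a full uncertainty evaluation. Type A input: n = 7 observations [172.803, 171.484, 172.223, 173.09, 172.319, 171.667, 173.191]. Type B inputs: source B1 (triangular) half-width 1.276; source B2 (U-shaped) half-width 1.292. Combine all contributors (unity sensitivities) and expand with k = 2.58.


mean = (172.803 + 171.484 + 172.223 + 173.09 + 172.319 + 171.667 + 173.191) / 7 = 172.3967143
s = sqrt(sum((x - mean)^2)/(n-1)) = 0.66812542
u_A = s / sqrt(n) = 0.66812542 / sqrt(7) = 0.25252767
u_B1 = 1.276 / sqrt(6) = 0.52092482
u_B2 = 1.292 / sqrt(2) = 0.91358196
uc = sqrt(0.25252767^2 + 0.52092482^2 + 0.91358196^2) = 1.0815567
U = k * uc = 2.58 * 1.0815567
U = 2.7904

2.7904


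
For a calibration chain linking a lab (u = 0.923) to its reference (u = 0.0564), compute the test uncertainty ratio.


TUR = u_lab / u_ref
= 0.923 / 0.0564
= 16.3652

16.3652


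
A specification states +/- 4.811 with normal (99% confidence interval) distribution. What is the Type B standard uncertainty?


u_B = half_width / 2.576
u_B = 4.811 / 2.576
u_B = 1.8676

1.8676


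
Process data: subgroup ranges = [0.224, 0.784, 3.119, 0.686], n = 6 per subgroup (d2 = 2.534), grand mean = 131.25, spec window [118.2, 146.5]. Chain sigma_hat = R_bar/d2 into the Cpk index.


R_bar = (0.224 + 0.784 + 3.119 + 0.686) / 4 = 1.20325
sigma = R_bar / d2 = 1.20325 / 2.534 = 0.47484215
Cp = (USL - LSL)/(6*sigma) = (146.5 - 118.2)/(6*0.47484215) = 9.9331
Cpu = (146.5 - 131.25)/(3*0.47484215) = 10.7053
Cpl = (131.25 - 118.2)/(3*0.47484215) = 9.1609
Cpk = min(Cpu, Cpl) = 9.1609

9.1609


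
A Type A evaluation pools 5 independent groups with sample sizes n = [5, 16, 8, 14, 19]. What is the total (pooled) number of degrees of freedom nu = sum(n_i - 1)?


nu = sum_i (n_i - 1)
nu = ((5 - 1) + (16 - 1) + (8 - 1) + (14 - 1) + (19 - 1))
nu = 4 + 15 + 7 + 13 + 18
nu = 57

57


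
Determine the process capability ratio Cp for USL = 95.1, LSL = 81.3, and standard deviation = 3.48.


Cp = (USL - LSL) / (6 * sigma)
= (95.1 - 81.3) / (6 * 3.48)
= 13.8000 / 20.8800
= 0.6609

0.6609


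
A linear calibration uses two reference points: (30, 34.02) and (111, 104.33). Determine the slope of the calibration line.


slope = (y2 - y1) / (x2 - x1)
= (104.33 - 34.02) / (111 - 30)
= 70.3100 / 81
= 0.8680

0.8680


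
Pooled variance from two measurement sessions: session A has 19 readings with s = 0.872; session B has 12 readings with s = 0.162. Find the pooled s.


s_p = sqrt(((n1-1)*s1^2 + (n2-1)*s2^2) / (n1+n2-2))
numerator = (19-1)*0.872^2 + (12-1)*0.162^2 = 13.686912 + 0.288684 = 13.975596
denominator = 19 + 12 - 2 = 29
s_p^2 = 13.975596 / 29 = 0.4819171
s_p = sqrt(0.4819171) = 0.6942

0.6942


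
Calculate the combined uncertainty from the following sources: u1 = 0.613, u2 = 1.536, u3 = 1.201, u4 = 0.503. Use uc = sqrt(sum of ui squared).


uc = sqrt(0.613^2 + 1.536^2 + 1.201^2 + 0.503^2)
uc = sqrt(4.430475)
uc = 2.1049

2.1049


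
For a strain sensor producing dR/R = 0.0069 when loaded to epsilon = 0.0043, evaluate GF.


GF = (dR/R) / epsilon
= 0.0069 / 0.0043
= 1.6047

1.6047


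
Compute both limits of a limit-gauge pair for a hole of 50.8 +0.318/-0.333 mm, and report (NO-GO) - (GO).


GO = nominal - lower_tol (smallest hole = maximum material condition)
GO = 50.8 - 0.333 = 50.467
NO-GO = nominal + upper_tol (largest hole = least material condition)
NO-GO = 50.8 + 0.318 = 51.118
spread = NO-GO - GO = 51.118 - 50.467 = 0.6510

0.6510


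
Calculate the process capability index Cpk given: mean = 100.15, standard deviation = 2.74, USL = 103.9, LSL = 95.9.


Cpu = (USL - mean) / (3*sigma) = (103.9 - 100.15) / (3*2.74) = 0.4562
Cpl = (mean - LSL) / (3*sigma) = (100.15 - 95.9) / (3*2.74) = 0.5170
Cpk = min(Cpu, Cpl) = 0.4562

0.4562
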